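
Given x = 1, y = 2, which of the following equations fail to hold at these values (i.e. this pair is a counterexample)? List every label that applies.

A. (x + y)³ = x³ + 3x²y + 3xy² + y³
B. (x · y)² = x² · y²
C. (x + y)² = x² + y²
Evaluating each claim at the given values:
A. LHS = 27, RHS = 27 → holds here (LHS = RHS)
B. LHS = 4, RHS = 4 → holds here (LHS = RHS)
C. LHS = 9, RHS = 5 → fails here (LHS ≠ RHS)

Answer: C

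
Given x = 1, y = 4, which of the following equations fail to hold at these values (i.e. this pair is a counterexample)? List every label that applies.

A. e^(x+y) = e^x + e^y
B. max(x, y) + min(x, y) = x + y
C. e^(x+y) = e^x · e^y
A

Evaluating each claim at the given values:
A. LHS = e^5 ≈ 148.4, RHS = e + e^4 ≈ 57.32 → fails here (LHS ≠ RHS)
B. LHS = 5, RHS = 5 → holds here (LHS = RHS)
C. LHS = e^5 ≈ 148.4, RHS = e^5 ≈ 148.4 → holds here (LHS = RHS)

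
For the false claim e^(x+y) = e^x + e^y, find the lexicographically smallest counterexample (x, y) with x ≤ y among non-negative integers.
Substituting (0, 0) into the claim:
LHS = e^(0+0) = 1
RHS = e^0 + e^0 = 2

Since LHS ≠ RHS, this pair disproves the claim, and no lexicographically smaller pair (x ≤ y, non-negative integers) does.

For instance (0, 3) is also a counterexample (LHS = e^3 ≈ 20.09, RHS = 1 + e^3 ≈ 21.09), but it's lexicographically larger.

Answer: (x, y) = (0, 0)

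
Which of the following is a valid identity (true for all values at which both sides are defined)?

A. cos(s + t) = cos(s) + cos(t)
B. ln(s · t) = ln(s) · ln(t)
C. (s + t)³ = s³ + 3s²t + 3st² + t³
A: fails at (0, 1) — LHS = cos(1) ≈ 0.5403, RHS = cos(1) + 1 ≈ 1.54.
B: fails at (2, 7) — LHS = ln(14) ≈ 2.639, RHS = ln(2)·ln(7) ≈ 1.349.
C: holds — e.g. at (2, 4), both sides equal 216.

Answer: C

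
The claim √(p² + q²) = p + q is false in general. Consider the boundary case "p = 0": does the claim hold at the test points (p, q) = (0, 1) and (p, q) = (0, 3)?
At (0, 1): LHS = 1, RHS = 1 → equal
At (0, 3): LHS = 3, RHS = 3 → equal

So the claim does hold at both of these boundary points, even though it is not an identity.

Answer: Yes, holds at both test points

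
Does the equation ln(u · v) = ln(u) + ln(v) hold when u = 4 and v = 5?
Substituting u = 4, v = 5:

LHS = ln(4 · 5) = ln(20) ≈ 2.996
RHS = ln(4) + ln(5) ≈ 2.996

LHS = RHS, so the equation holds at this point.

Answer: Holds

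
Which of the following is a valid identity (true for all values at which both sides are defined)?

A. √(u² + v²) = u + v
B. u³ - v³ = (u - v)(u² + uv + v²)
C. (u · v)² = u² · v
B

A: fails at (4, 6) — LHS = 2·√(13) ≈ 7.211, RHS = 10.
B: holds — e.g. at (3, 7), both sides equal -316.
C: fails at (2, 4) — LHS = 64, RHS = 16.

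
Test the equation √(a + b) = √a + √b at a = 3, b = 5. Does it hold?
Fails

Substituting a = 3, b = 5:

LHS = √(3 + 5) = 2·√(2) ≈ 2.828
RHS = √3 + √5 = √(3) + √(5) ≈ 3.968

LHS ≠ RHS, so the equation does not hold at this point.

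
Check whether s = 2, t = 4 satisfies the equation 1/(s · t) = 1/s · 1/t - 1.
Fails

Substituting s = 2, t = 4:

LHS = 1/(2 · 4) = 1/8
RHS = 1/2 · 1/4 - 1 = -7/8

LHS ≠ RHS, so the equation does not hold at this point.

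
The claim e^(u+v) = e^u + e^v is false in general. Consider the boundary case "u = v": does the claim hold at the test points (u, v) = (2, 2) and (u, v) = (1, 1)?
No, fails at both test points

At (2, 2): LHS = e^4 ≈ 54.6 ≠ RHS = 2·e^2 ≈ 14.78
At (1, 1): LHS = e^2 ≈ 7.389 ≠ RHS = 2·e ≈ 5.437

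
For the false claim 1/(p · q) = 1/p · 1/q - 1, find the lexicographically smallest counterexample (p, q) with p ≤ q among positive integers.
Substituting (1, 1) into the claim:
LHS = 1/(1 · 1) = 1
RHS = 1/1 · 1/1 - 1 = 0

Since LHS ≠ RHS, this pair disproves the claim, and no lexicographically smaller pair (p ≤ q, positive integers) does.

For instance (2, 5) is also a counterexample (LHS = 1/10, RHS = -9/10), but it's lexicographically larger.

Answer: (p, q) = (1, 1)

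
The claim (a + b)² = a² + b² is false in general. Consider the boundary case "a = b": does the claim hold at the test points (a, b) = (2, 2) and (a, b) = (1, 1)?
At (2, 2): LHS = 16 ≠ RHS = 8
At (1, 1): LHS = 4 ≠ RHS = 2

Answer: No, fails at both test points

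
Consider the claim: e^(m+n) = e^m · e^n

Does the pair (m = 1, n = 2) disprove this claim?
Substituting m = 1, n = 2:
LHS = e^(1+2) = e^3 ≈ 20.09
RHS = e^1 · e^2 = e^3 ≈ 20.09

The sides agree, so this pair does not disprove the claim.

Answer: No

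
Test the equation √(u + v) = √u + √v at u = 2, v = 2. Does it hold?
Substituting u = 2, v = 2:

LHS = √(2 + 2) = 2
RHS = √2 + √2 = 2·√(2) ≈ 2.828

LHS ≠ RHS, so the equation does not hold at this point.

Answer: Fails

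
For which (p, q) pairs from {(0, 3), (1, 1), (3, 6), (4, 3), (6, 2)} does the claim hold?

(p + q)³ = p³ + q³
Testing each pair:
(0, 3): LHS = 27, RHS = 27 → holds
(1, 1): LHS = 8, RHS = 2 → fails
(3, 6): LHS = 729, RHS = 243 → fails
(4, 3): LHS = 343, RHS = 91 → fails
(6, 2): LHS = 512, RHS = 224 → fails

1 of 5 pairs satisfies the claim.

Answer: (0, 3)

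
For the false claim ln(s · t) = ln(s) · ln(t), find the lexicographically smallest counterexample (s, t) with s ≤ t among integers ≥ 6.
Substituting (6, 6) into the claim:
LHS = ln(6 · 6) = ln(36) ≈ 3.584
RHS = ln(6) · ln(6) = ln(6)² ≈ 3.21

Since LHS ≠ RHS, this pair disproves the claim, and no lexicographically smaller pair (s ≤ t, integers ≥ 6) does.

For instance (10, 11) is also a counterexample (LHS = ln(110) ≈ 4.7, RHS = ln(10)·ln(11) ≈ 5.521), but it's lexicographically larger.

Answer: (s, t) = (6, 6)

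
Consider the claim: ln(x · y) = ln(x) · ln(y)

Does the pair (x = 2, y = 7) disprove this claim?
Yes

Substituting x = 2, y = 7:
LHS = ln(2 · 7) = ln(14) ≈ 2.639
RHS = ln(2) · ln(7) ≈ 1.349

Since LHS ≠ RHS, this pair disproves the claim.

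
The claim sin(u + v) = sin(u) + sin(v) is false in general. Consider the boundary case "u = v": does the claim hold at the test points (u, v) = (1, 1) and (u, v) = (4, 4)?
No, fails at both test points

At (1, 1): LHS = sin(2) ≈ 0.9093 ≠ RHS = 2·sin(1) ≈ 1.683
At (4, 4): LHS = sin(8) ≈ 0.9894 ≠ RHS = 2·sin(4) ≈ -1.514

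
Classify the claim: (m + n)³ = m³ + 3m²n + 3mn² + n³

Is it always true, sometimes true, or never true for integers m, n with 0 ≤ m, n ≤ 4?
Always true

The identity holds for every pair in the range. For instance at (m, n) = (1, 1): both sides equal 8.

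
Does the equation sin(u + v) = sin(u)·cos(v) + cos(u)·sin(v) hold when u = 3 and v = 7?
Holds

Substituting u = 3, v = 7:

LHS = sin(3 + 7) = sin(10) ≈ -0.544
RHS = sin(3)·cos(7) + cos(3)·sin(7) = sin(7)·cos(3) + sin(3)·cos(7) ≈ -0.544

LHS = RHS, so the equation holds at this point.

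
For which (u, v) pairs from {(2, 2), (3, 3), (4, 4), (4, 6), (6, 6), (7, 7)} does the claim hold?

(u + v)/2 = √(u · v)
(2, 2), (3, 3), (4, 4), (6, 6), (7, 7)

Testing each pair:
(2, 2): LHS = 2, RHS = 2 → holds
(3, 3): LHS = 3, RHS = 3 → holds
(4, 4): LHS = 4, RHS = 4 → holds
(4, 6): LHS = 5, RHS = 2·√(6) ≈ 4.899 → fails
(6, 6): LHS = 6, RHS = 6 → holds
(7, 7): LHS = 7, RHS = 7 → holds

5 of 6 pairs satisfy the claim.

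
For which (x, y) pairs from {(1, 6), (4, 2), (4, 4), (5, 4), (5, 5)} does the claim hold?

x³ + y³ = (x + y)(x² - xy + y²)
Testing each pair:
(1, 6): LHS = 217, RHS = 217 → holds
(4, 2): LHS = 72, RHS = 72 → holds
(4, 4): LHS = 128, RHS = 128 → holds
(5, 4): LHS = 189, RHS = 189 → holds
(5, 5): LHS = 250, RHS = 250 → holds

Every pair satisfies the claim.

Answer: All pairs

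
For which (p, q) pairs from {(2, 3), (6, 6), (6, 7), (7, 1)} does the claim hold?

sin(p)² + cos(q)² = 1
(6, 6)

Testing each pair:
(2, 3): LHS = sin(2)² + cos(3)² ≈ 1.807, RHS = 1 → fails
(6, 6): LHS = sin(6)² + cos(6)² = 1, RHS = 1 → holds
(6, 7): LHS = sin(6)² + cos(7)² ≈ 0.6464, RHS = 1 → fails
(7, 1): LHS = cos(1)² + sin(7)² ≈ 0.7236, RHS = 1 → fails

1 of 4 pairs satisfies the claim.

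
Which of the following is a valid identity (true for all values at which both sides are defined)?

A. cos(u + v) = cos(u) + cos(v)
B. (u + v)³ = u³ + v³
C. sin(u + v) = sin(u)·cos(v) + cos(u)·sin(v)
A: fails at (3, 7) — LHS = cos(10) ≈ -0.8391, RHS = cos(3) + cos(7) ≈ -0.2361.
B: fails at (3, 3) — LHS = 216, RHS = 54.
C: holds — e.g. at (2, 2), both sides equal sin(4) ≈ -0.7568.

Answer: C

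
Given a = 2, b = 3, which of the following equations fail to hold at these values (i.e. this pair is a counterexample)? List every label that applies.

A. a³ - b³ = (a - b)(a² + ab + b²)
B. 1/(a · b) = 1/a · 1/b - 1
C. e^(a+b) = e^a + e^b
B, C

Evaluating each claim at the given values:
A. LHS = -19, RHS = -19 → holds here (LHS = RHS)
B. LHS = 1/6, RHS = -5/6 → fails here (LHS ≠ RHS)
C. LHS = e^5 ≈ 148.4, RHS = e^2 + e^3 ≈ 27.47 → fails here (LHS ≠ RHS)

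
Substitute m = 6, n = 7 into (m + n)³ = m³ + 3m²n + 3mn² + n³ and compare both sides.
LHS = (6 + 7)³ = 2197
RHS = 6³ + 3·6²·7 + 3·6·7² + 7³ = 2197

LHS = RHS: the two sides agree.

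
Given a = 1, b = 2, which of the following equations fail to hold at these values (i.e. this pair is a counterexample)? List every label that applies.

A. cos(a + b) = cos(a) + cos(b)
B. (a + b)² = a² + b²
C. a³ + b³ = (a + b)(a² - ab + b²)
Evaluating each claim at the given values:
A. LHS = cos(3) ≈ -0.99, RHS = cos(2) + cos(1) ≈ 0.1242 → fails here (LHS ≠ RHS)
B. LHS = 9, RHS = 5 → fails here (LHS ≠ RHS)
C. LHS = 9, RHS = 9 → holds here (LHS = RHS)

Answer: A, B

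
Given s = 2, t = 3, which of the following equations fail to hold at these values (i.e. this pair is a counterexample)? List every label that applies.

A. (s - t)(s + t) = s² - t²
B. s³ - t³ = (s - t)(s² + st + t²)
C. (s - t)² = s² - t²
Evaluating each claim at the given values:
A. LHS = -5, RHS = -5 → holds here (LHS = RHS)
B. LHS = -19, RHS = -19 → holds here (LHS = RHS)
C. LHS = 1, RHS = -5 → fails here (LHS ≠ RHS)

Answer: C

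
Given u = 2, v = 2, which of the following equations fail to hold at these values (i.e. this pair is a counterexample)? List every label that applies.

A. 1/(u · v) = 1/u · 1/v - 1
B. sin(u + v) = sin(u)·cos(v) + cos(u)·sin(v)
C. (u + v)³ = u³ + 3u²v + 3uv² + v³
A

Evaluating each claim at the given values:
A. LHS = 1/4, RHS = -3/4 → fails here (LHS ≠ RHS)
B. LHS = sin(4) ≈ -0.7568, RHS = 2·sin(2)·cos(2) ≈ -0.7568 → holds here (LHS = RHS)
C. LHS = 64, RHS = 64 → holds here (LHS = RHS)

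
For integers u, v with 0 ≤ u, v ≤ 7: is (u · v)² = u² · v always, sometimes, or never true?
Sometimes true

It holds at (u, v) = (0, 0) (both sides equal 0), but fails at (u, v) = (7, 4) (LHS = 784, RHS = 196).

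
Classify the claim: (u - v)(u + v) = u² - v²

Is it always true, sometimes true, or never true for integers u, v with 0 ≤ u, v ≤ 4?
The identity holds for every pair in the range. For instance at (u, v) = (4, 1): both sides equal 15.

Answer: Always true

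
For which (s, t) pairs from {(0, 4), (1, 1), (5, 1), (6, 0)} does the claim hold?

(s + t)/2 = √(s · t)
(1, 1)

Testing each pair:
(0, 4): LHS = 2, RHS = 0 → fails
(1, 1): LHS = 1, RHS = 1 → holds
(5, 1): LHS = 3, RHS = √(5) ≈ 2.236 → fails
(6, 0): LHS = 3, RHS = 0 → fails

1 of 4 pairs satisfies the claim.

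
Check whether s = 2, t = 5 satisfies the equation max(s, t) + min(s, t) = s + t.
Holds

Substituting s = 2, t = 5:

LHS = max(2, 5) + min(2, 5) = 7
RHS = 2 + 5 = 7

LHS = RHS, so the equation holds at this point.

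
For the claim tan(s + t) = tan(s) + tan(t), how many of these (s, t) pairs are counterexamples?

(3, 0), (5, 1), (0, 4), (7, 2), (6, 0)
2

Testing each pair:
(3, 0): LHS = tan(3) ≈ -0.1425, RHS = tan(3) ≈ -0.1425 → satisfies claim
(5, 1): LHS = tan(6) ≈ -0.291, RHS = tan(5) + tan(1) ≈ -1.823 → counterexample
(0, 4): LHS = tan(4) ≈ 1.158, RHS = tan(4) ≈ 1.158 → satisfies claim
(7, 2): LHS = tan(9) ≈ -0.4523, RHS = tan(2) + tan(7) ≈ -1.314 → counterexample
(6, 0): LHS = tan(6) ≈ -0.291, RHS = tan(6) ≈ -0.291 → satisfies claim

That makes 2 counterexamples.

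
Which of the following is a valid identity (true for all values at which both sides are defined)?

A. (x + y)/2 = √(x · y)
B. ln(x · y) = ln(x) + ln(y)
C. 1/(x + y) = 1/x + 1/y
B

A: fails at (6, 7) — LHS = 13/2, RHS = √(42) ≈ 6.481.
B: holds — e.g. at (3, 3), both sides equal ln(9) ≈ 2.197.
C: fails at (2, 7) — LHS = 1/9, RHS = 9/14.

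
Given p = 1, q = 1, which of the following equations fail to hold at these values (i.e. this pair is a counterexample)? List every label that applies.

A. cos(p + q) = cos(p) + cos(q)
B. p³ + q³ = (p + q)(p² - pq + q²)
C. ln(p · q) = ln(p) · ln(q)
A

Evaluating each claim at the given values:
A. LHS = cos(2) ≈ -0.4161, RHS = 2·cos(1) ≈ 1.081 → fails here (LHS ≠ RHS)
B. LHS = 2, RHS = 2 → holds here (LHS = RHS)
C. LHS = 0, RHS = 0 → holds here (LHS = RHS)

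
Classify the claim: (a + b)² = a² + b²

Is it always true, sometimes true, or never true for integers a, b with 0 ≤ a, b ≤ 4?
It holds at (a, b) = (0, 1) (both sides equal 1), but fails at (a, b) = (4, 2) (LHS = 36, RHS = 20).

Answer: Sometimes true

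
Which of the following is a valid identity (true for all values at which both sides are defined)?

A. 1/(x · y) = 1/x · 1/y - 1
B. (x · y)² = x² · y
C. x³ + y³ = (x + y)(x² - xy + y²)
A: fails at (3, 7) — LHS = 1/21, RHS = -20/21.
B: fails at (2, 3) — LHS = 36, RHS = 12.
C: holds — e.g. at (1, 5), both sides equal 126.

Answer: C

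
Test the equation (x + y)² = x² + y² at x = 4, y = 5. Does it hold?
Substituting x = 4, y = 5:

LHS = (4 + 5)² = 81
RHS = 4² + 5² = 41

LHS ≠ RHS, so the equation does not hold at this point.

Answer: Fails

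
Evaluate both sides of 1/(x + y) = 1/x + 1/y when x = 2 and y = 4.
LHS = 1/(2 + 4) = 1/6
RHS = 1/2 + 1/4 = 3/4

LHS ≠ RHS, so the equation does not hold here.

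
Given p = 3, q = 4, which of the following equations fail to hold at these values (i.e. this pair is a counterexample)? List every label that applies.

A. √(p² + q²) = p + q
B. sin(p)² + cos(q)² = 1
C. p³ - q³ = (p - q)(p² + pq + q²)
A, B

Evaluating each claim at the given values:
A. LHS = 5, RHS = 7 → fails here (LHS ≠ RHS)
B. LHS = sin(3)² + cos(4)² ≈ 0.4472, RHS = 1 → fails here (LHS ≠ RHS)
C. LHS = -37, RHS = -37 → holds here (LHS = RHS)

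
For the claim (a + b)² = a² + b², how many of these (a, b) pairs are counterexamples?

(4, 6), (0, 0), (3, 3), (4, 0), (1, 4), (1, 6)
Testing each pair:
(4, 6): LHS = 100, RHS = 52 → counterexample
(0, 0): LHS = 0, RHS = 0 → satisfies claim
(3, 3): LHS = 36, RHS = 18 → counterexample
(4, 0): LHS = 16, RHS = 16 → satisfies claim
(1, 4): LHS = 25, RHS = 17 → counterexample
(1, 6): LHS = 49, RHS = 37 → counterexample

That makes 4 counterexamples.

Answer: 4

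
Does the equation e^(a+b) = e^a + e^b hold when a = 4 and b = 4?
Fails

Substituting a = 4, b = 4:

LHS = e^(4+4) = e^8 ≈ 2981
RHS = e^4 + e^4 = 2·e^4 ≈ 109.2

LHS ≠ RHS, so the equation does not hold at this point.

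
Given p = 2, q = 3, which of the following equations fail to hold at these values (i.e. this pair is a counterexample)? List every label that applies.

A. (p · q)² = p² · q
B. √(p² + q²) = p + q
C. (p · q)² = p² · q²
A, B

Evaluating each claim at the given values:
A. LHS = 36, RHS = 12 → fails here (LHS ≠ RHS)
B. LHS = √(13) ≈ 3.606, RHS = 5 → fails here (LHS ≠ RHS)
C. LHS = 36, RHS = 36 → holds here (LHS = RHS)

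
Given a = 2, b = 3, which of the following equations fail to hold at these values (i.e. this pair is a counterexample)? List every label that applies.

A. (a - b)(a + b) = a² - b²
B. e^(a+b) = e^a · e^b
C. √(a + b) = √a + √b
C

Evaluating each claim at the given values:
A. LHS = -5, RHS = -5 → holds here (LHS = RHS)
B. LHS = e^5 ≈ 148.4, RHS = e^5 ≈ 148.4 → holds here (LHS = RHS)
C. LHS = √(5) ≈ 2.236, RHS = √(2) + √(3) ≈ 3.146 → fails here (LHS ≠ RHS)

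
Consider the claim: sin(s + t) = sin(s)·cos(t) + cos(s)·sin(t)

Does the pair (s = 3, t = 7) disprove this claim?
No

Substituting s = 3, t = 7:
LHS = sin(3 + 7) = sin(10) ≈ -0.544
RHS = sin(3)·cos(7) + cos(3)·sin(7) = sin(7)·cos(3) + sin(3)·cos(7) ≈ -0.544

The sides agree, so this pair does not disprove the claim.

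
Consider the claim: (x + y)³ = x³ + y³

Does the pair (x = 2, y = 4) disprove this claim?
Substituting x = 2, y = 4:
LHS = (2 + 4)³ = 216
RHS = 2³ + 4³ = 72

Since LHS ≠ RHS, this pair disproves the claim.

Answer: Yes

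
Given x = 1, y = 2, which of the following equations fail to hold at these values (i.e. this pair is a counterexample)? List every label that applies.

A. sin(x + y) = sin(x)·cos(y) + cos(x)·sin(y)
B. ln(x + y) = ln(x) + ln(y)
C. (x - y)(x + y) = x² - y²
Evaluating each claim at the given values:
A. LHS = sin(3) ≈ 0.1411, RHS = sin(1)·cos(2) + sin(2)·cos(1) ≈ 0.1411 → holds here (LHS = RHS)
B. LHS = ln(3) ≈ 1.099, RHS = ln(2) ≈ 0.6931 → fails here (LHS ≠ RHS)
C. LHS = -3, RHS = -3 → holds here (LHS = RHS)

Answer: B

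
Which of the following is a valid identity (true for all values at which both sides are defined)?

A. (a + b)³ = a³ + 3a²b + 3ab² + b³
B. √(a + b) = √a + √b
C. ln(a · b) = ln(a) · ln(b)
A

A: holds — e.g. at (1, 1), both sides equal 8.
B: fails at (4, 4) — LHS = 2·√(2) ≈ 2.828, RHS = 4.
C: fails at (4, 5) — LHS = ln(20) ≈ 2.996, RHS = ln(4)·ln(5) ≈ 2.231.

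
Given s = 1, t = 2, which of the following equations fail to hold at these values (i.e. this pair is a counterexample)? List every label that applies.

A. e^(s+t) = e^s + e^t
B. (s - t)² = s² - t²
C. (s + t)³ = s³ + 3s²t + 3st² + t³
A, B

Evaluating each claim at the given values:
A. LHS = e^3 ≈ 20.09, RHS = e + e^2 ≈ 10.11 → fails here (LHS ≠ RHS)
B. LHS = 1, RHS = -3 → fails here (LHS ≠ RHS)
C. LHS = 27, RHS = 27 → holds here (LHS = RHS)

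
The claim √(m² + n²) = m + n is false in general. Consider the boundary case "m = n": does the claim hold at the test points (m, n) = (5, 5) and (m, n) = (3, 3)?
At (5, 5): LHS = 5·√(2) ≈ 7.071 ≠ RHS = 10
At (3, 3): LHS = 3·√(2) ≈ 4.243 ≠ RHS = 6

Answer: No, fails at both test points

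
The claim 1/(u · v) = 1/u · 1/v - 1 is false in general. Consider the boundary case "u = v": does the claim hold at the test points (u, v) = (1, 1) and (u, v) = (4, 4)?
At (1, 1): LHS = 1 ≠ RHS = 0
At (4, 4): LHS = 1/16 ≠ RHS = -15/16

Answer: No, fails at both test points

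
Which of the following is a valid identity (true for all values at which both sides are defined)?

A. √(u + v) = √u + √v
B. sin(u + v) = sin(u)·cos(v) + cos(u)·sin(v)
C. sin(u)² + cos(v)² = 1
A: fails at (3, 4) — LHS = √(7) ≈ 2.646, RHS = √(3) + 2 ≈ 3.732.
B: holds — e.g. at (0, 1), both sides equal sin(1) ≈ 0.8415.
C: fails at (1, 5) — LHS = cos(5)² + sin(1)² ≈ 0.7885, RHS = 1.

Answer: B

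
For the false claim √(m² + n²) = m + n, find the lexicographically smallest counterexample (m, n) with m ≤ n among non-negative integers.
At (0, 4): both sides equal 4, so it holds there.
At (0, 5): both sides equal 5, so it holds there.

Substituting (1, 1) into the claim:
LHS = √(1² + 1²) = √(2) ≈ 1.414
RHS = 1 + 1 = 2

Since LHS ≠ RHS, this pair disproves the claim, and no lexicographically smaller pair (m ≤ n, non-negative integers) does.

For instance (1, 7) is also a counterexample (LHS = 5·√(2) ≈ 7.071, RHS = 8), but it's lexicographically larger.

Answer: (m, n) = (1, 1)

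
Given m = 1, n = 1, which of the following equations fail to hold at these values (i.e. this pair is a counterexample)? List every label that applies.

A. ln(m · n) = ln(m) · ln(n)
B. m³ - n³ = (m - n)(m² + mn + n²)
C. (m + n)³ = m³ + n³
Evaluating each claim at the given values:
A. LHS = 0, RHS = 0 → holds here (LHS = RHS)
B. LHS = 0, RHS = 0 → holds here (LHS = RHS)
C. LHS = 8, RHS = 2 → fails here (LHS ≠ RHS)

Answer: C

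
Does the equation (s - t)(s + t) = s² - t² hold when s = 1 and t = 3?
Substituting s = 1, t = 3:

LHS = (1 - 3)(1 + 3) = -8
RHS = 1² - 3² = -8

LHS = RHS, so the equation holds at this point.

Answer: Holds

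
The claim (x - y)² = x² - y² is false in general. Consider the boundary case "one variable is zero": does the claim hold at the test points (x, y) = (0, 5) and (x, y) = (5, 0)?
Only at (5, 0)

At (0, 5): LHS = 25 ≠ RHS = -25
At (5, 0): LHS = 25, RHS = 25 → equal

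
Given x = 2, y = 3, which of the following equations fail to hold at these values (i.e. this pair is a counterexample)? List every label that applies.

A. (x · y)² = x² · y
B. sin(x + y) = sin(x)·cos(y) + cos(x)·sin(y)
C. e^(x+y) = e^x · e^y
Evaluating each claim at the given values:
A. LHS = 36, RHS = 12 → fails here (LHS ≠ RHS)
B. LHS = sin(5) ≈ -0.9589, RHS = sin(2)·cos(3) + sin(3)·cos(2) ≈ -0.9589 → holds here (LHS = RHS)
C. LHS = e^5 ≈ 148.4, RHS = e^5 ≈ 148.4 → holds here (LHS = RHS)

Answer: A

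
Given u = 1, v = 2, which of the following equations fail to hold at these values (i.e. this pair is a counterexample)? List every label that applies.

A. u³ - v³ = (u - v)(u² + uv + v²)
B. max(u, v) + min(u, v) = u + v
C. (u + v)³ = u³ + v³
C

Evaluating each claim at the given values:
A. LHS = -7, RHS = -7 → holds here (LHS = RHS)
B. LHS = 3, RHS = 3 → holds here (LHS = RHS)
C. LHS = 27, RHS = 9 → fails here (LHS ≠ RHS)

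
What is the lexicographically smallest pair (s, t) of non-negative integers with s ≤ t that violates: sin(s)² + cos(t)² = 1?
(s, t) = (0, 1)

At (0, 0): both sides equal 1, so it holds there.

Substituting (0, 1) into the claim:
LHS = sin(0)² + cos(1)² = cos(1)² ≈ 0.2919
RHS = 1

Since LHS ≠ RHS, this pair disproves the claim, and no lexicographically smaller pair (s ≤ t, non-negative integers) does.

For instance (5, 6) is also a counterexample (LHS = sin(5)² + cos(6)² ≈ 1.841, RHS = 1), but it's lexicographically larger.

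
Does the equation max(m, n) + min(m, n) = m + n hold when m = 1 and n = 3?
Holds

Substituting m = 1, n = 3:

LHS = max(1, 3) + min(1, 3) = 4
RHS = 1 + 3 = 4

LHS = RHS, so the equation holds at this point.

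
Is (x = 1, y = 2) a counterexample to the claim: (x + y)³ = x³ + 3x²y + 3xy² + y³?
Substituting x = 1, y = 2:
LHS = (1 + 2)³ = 27
RHS = 1³ + 3·1²·2 + 3·1·2² + 2³ = 27

The sides agree, so this pair does not disprove the claim.

Answer: No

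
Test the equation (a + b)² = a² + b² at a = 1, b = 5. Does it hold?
Substituting a = 1, b = 5:

LHS = (1 + 5)² = 36
RHS = 1² + 5² = 26

LHS ≠ RHS, so the equation does not hold at this point.

Answer: Fails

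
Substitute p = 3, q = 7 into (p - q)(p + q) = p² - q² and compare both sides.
LHS = (3 - 7)(3 + 7) = -40
RHS = 3² - 7² = -40

LHS = RHS: the two sides agree.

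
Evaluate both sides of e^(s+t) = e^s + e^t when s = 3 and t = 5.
LHS = e^(3+5) = e^8 ≈ 2981
RHS = e^3 + e^5 ≈ 168.5

LHS ≠ RHS (they differ by about 2812), so the equation does not hold here.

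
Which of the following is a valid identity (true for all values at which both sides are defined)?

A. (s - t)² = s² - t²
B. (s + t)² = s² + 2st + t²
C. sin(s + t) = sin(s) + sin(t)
A: fails at (3, 5) — LHS = 4, RHS = -16.
B: holds — e.g. at (5, 5), both sides equal 100.
C: fails at (3, 7) — LHS = sin(10) ≈ -0.544, RHS = sin(3) + sin(7) ≈ 0.7981.

Answer: B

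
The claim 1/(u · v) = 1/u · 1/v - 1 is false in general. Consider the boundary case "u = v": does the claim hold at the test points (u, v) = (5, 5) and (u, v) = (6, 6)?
At (5, 5): LHS = 1/25 ≠ RHS = -24/25
At (6, 6): LHS = 1/36 ≠ RHS = -35/36

Answer: No, fails at both test points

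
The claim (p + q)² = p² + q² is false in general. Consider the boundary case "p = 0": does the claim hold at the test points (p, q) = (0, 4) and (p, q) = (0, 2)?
At (0, 4): LHS = 16, RHS = 16 → equal
At (0, 2): LHS = 4, RHS = 4 → equal

So the claim does hold at both of these boundary points, even though it is not an identity.

Answer: Yes, holds at both test points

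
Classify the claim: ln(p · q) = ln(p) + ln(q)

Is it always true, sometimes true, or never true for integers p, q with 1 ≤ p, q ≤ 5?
Always true

The identity holds for every pair in the range. For instance at (p, q) = (1, 5): both sides equal ln(5) ≈ 1.609.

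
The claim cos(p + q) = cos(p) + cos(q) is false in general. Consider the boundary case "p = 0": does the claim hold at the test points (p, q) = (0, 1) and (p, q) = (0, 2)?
No, fails at both test points

At (0, 1): LHS = cos(1) ≈ 0.5403 ≠ RHS = cos(1) + 1 ≈ 1.54
At (0, 2): LHS = cos(2) ≈ -0.4161 ≠ RHS = cos(2) + 1 ≈ 0.5839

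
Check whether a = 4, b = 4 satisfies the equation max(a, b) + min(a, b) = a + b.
Substituting a = 4, b = 4:

LHS = max(4, 4) + min(4, 4) = 8
RHS = 4 + 4 = 8

LHS = RHS, so the equation holds at this point.

Answer: Holds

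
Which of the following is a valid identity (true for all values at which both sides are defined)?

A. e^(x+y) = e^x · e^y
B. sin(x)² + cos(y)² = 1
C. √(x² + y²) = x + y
A: holds — e.g. at (3, 7), both sides equal e^10 ≈ 22026.5.
B: fails at (2, 4) — LHS = cos(4)² + sin(2)² ≈ 1.254, RHS = 1.
C: fails at (1, 5) — LHS = √(26) ≈ 5.099, RHS = 6.

Answer: A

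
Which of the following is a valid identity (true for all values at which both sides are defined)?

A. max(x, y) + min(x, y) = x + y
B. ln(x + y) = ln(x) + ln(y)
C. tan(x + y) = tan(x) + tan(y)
A: holds — e.g. at (2, 3), both sides equal 5.
B: fails at (3, 5) — LHS = ln(8) ≈ 2.079, RHS = ln(3) + ln(5) ≈ 2.708.
C: fails at (2, 5) — LHS = tan(7) ≈ 0.8714, RHS = tan(5) + tan(2) ≈ -5.566.

Answer: A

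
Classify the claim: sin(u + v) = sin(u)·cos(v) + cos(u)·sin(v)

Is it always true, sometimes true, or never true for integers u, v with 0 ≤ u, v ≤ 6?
Always true

The identity holds for every pair in the range. For instance at (u, v) = (3, 4): both sides equal sin(7) ≈ 0.657.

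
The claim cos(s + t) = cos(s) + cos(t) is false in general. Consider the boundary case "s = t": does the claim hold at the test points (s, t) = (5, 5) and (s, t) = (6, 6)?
No, fails at both test points

At (5, 5): LHS = cos(10) ≈ -0.8391 ≠ RHS = 2·cos(5) ≈ 0.5673
At (6, 6): LHS = cos(12) ≈ 0.8439 ≠ RHS = 2·cos(6) ≈ 1.92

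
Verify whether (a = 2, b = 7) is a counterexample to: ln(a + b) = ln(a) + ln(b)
Yes

Substituting a = 2, b = 7:
LHS = ln(2 + 7) = ln(9) ≈ 2.197
RHS = ln(2) + ln(7) ≈ 2.639

Since LHS ≠ RHS, this pair disproves the claim.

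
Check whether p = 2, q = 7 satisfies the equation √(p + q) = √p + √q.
Substituting p = 2, q = 7:

LHS = √(2 + 7) = 3
RHS = √2 + √7 = √(2) + √(7) ≈ 4.06

LHS ≠ RHS, so the equation does not hold at this point.

Answer: Fails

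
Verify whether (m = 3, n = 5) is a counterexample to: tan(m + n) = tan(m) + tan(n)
Substituting m = 3, n = 5:
LHS = tan(3 + 5) = tan(8) ≈ -6.8
RHS = tan(3) + tan(5) ≈ -3.523

Since LHS ≠ RHS, this pair disproves the claim.

Answer: Yes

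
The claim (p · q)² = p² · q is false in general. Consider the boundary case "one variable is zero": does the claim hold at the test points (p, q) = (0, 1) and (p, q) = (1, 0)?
Yes, holds at both test points

At (0, 1): LHS = 0, RHS = 0 → equal
At (1, 0): LHS = 0, RHS = 0 → equal

So the claim does hold at both of these boundary points, even though it is not an identity.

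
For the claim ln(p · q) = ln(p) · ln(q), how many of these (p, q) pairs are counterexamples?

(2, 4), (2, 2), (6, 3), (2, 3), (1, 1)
4

Testing each pair:
(2, 4): LHS = ln(8) ≈ 2.079, RHS = ln(2)·ln(4) ≈ 0.9609 → counterexample
(2, 2): LHS = ln(4) ≈ 1.386, RHS = ln(2)² ≈ 0.4805 → counterexample
(6, 3): LHS = ln(18) ≈ 2.89, RHS = ln(3)·ln(6) ≈ 1.968 → counterexample
(2, 3): LHS = ln(6) ≈ 1.792, RHS = ln(2)·ln(3) ≈ 0.7615 → counterexample
(1, 1): LHS = 0, RHS = 0 → satisfies claim

That makes 4 counterexamples.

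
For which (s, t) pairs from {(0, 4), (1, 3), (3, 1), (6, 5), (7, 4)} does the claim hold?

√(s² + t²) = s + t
Testing each pair:
(0, 4): LHS = 4, RHS = 4 → holds
(1, 3): LHS = √(10) ≈ 3.162, RHS = 4 → fails
(3, 1): LHS = √(10) ≈ 3.162, RHS = 4 → fails
(6, 5): LHS = √(61) ≈ 7.81, RHS = 11 → fails
(7, 4): LHS = √(65) ≈ 8.062, RHS = 11 → fails

1 of 5 pairs satisfies the claim.

Answer: (0, 4)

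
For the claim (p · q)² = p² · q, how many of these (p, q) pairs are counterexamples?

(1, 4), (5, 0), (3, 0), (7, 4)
Testing each pair:
(1, 4): LHS = 16, RHS = 4 → counterexample
(5, 0): LHS = 0, RHS = 0 → satisfies claim
(3, 0): LHS = 0, RHS = 0 → satisfies claim
(7, 4): LHS = 784, RHS = 196 → counterexample

That makes 2 counterexamples.

Answer: 2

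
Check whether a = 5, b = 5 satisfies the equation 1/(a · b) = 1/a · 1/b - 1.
Substituting a = 5, b = 5:

LHS = 1/(5 · 5) = 1/25
RHS = 1/5 · 1/5 - 1 = -24/25

LHS ≠ RHS, so the equation does not hold at this point.

Answer: Fails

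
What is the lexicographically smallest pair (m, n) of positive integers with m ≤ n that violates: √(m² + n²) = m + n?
(m, n) = (1, 1)

Substituting (1, 1) into the claim:
LHS = √(1² + 1²) = √(2) ≈ 1.414
RHS = 1 + 1 = 2

Since LHS ≠ RHS, this pair disproves the claim, and no lexicographically smaller pair (m ≤ n, positive integers) does.

For instance (4, 4) is also a counterexample (LHS = 4·√(2) ≈ 5.657, RHS = 8), but it's lexicographically larger.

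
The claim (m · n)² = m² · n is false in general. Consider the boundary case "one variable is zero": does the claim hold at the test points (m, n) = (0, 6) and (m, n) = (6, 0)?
Yes, holds at both test points

At (0, 6): LHS = 0, RHS = 0 → equal
At (6, 0): LHS = 0, RHS = 0 → equal

So the claim does hold at both of these boundary points, even though it is not an identity.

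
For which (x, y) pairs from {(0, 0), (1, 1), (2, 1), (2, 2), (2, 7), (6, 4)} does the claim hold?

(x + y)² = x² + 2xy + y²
All pairs

Testing each pair:
(0, 0): LHS = 0, RHS = 0 → holds
(1, 1): LHS = 4, RHS = 4 → holds
(2, 1): LHS = 9, RHS = 9 → holds
(2, 2): LHS = 16, RHS = 16 → holds
(2, 7): LHS = 81, RHS = 81 → holds
(6, 4): LHS = 100, RHS = 100 → holds

Every pair satisfies the claim.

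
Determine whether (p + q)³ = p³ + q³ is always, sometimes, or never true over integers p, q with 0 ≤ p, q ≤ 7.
It holds at (p, q) = (0, 3) (both sides equal 27), but fails at (p, q) = (3, 6) (LHS = 729, RHS = 243).

Answer: Sometimes true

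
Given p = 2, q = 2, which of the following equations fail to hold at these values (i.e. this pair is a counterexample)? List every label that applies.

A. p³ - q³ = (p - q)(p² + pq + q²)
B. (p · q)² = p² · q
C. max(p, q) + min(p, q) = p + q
Evaluating each claim at the given values:
A. LHS = 0, RHS = 0 → holds here (LHS = RHS)
B. LHS = 16, RHS = 8 → fails here (LHS ≠ RHS)
C. LHS = 4, RHS = 4 → holds here (LHS = RHS)

Answer: B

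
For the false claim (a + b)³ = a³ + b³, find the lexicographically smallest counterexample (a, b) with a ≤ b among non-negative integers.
At (0, 3): both sides equal 27, so it holds there.

Substituting (1, 1) into the claim:
LHS = (1 + 1)³ = 8
RHS = 1³ + 1³ = 2

Since LHS ≠ RHS, this pair disproves the claim, and no lexicographically smaller pair (a ≤ b, non-negative integers) does.

For instance (2, 2) is also a counterexample (LHS = 64, RHS = 16), but it's lexicographically larger.

Answer: (a, b) = (1, 1)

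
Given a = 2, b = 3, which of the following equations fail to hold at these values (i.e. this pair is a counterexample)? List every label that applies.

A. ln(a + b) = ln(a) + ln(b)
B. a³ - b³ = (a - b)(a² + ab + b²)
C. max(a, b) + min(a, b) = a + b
Evaluating each claim at the given values:
A. LHS = ln(5) ≈ 1.609, RHS = ln(2) + ln(3) ≈ 1.792 → fails here (LHS ≠ RHS)
B. LHS = -19, RHS = -19 → holds here (LHS = RHS)
C. LHS = 5, RHS = 5 → holds here (LHS = RHS)

Answer: A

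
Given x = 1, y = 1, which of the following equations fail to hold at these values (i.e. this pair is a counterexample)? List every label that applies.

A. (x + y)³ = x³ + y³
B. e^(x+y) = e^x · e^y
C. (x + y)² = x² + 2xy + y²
A

Evaluating each claim at the given values:
A. LHS = 8, RHS = 2 → fails here (LHS ≠ RHS)
B. LHS = e^2 ≈ 7.389, RHS = e^2 ≈ 7.389 → holds here (LHS = RHS)
C. LHS = 4, RHS = 4 → holds here (LHS = RHS)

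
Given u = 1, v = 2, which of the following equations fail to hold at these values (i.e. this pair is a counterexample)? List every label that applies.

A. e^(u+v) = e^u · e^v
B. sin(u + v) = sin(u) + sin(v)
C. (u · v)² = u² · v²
Evaluating each claim at the given values:
A. LHS = e^3 ≈ 20.09, RHS = e^3 ≈ 20.09 → holds here (LHS = RHS)
B. LHS = sin(3) ≈ 0.1411, RHS = sin(1) + sin(2) ≈ 1.751 → fails here (LHS ≠ RHS)
C. LHS = 4, RHS = 4 → holds here (LHS = RHS)

Answer: B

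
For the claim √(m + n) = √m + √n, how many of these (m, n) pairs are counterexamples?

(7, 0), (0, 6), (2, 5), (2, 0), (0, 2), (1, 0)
1

Testing each pair:
(7, 0): LHS = √(7) ≈ 2.646, RHS = √(7) ≈ 2.646 → satisfies claim
(0, 6): LHS = √(6) ≈ 2.449, RHS = √(6) ≈ 2.449 → satisfies claim
(2, 5): LHS = √(7) ≈ 2.646, RHS = √(2) + √(5) ≈ 3.65 → counterexample
(2, 0): LHS = √(2) ≈ 1.414, RHS = √(2) ≈ 1.414 → satisfies claim
(0, 2): LHS = √(2) ≈ 1.414, RHS = √(2) ≈ 1.414 → satisfies claim
(1, 0): LHS = 1, RHS = 1 → satisfies claim

That makes 1 counterexample.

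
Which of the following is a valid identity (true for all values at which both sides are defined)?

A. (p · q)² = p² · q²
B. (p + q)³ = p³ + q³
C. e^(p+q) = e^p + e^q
A

A: holds — e.g. at (4, 4), both sides equal 256.
B: fails at (6, 7) — LHS = 2197, RHS = 559.
C: fails at (2, 5) — LHS = e^7 ≈ 1097, RHS = e^2 + e^5 ≈ 155.8.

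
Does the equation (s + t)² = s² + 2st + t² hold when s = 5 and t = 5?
Substituting s = 5, t = 5:

LHS = (5 + 5)² = 100
RHS = 5² + 2·5·5 + 5² = 100

LHS = RHS, so the equation holds at this point.

Answer: Holds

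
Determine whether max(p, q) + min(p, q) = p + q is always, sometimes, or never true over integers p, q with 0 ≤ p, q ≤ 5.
The identity holds for every pair in the range. For instance at (p, q) = (2, 1): both sides equal 3.

Answer: Always true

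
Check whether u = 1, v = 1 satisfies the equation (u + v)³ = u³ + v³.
Fails

Substituting u = 1, v = 1:

LHS = (1 + 1)³ = 8
RHS = 1³ + 1³ = 2

LHS ≠ RHS, so the equation does not hold at this point.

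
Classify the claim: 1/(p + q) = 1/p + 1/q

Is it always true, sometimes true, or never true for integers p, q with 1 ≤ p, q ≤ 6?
The claim fails for every pair in the range. For instance at (p, q) = (6, 4): LHS = 1/10, RHS = 5/12.

Answer: Never true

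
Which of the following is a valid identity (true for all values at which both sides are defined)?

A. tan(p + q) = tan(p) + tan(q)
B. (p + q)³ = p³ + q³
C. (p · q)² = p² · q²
A: fails at (5, 5) — LHS = tan(10) ≈ 0.6484, RHS = 2·tan(5) ≈ -6.761.
B: fails at (2, 4) — LHS = 216, RHS = 72.
C: holds — e.g. at (3, 7), both sides equal 441.

Answer: C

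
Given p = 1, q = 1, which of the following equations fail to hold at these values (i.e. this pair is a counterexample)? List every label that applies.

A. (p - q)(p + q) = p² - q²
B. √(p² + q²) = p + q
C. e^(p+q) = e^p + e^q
Evaluating each claim at the given values:
A. LHS = 0, RHS = 0 → holds here (LHS = RHS)
B. LHS = √(2) ≈ 1.414, RHS = 2 → fails here (LHS ≠ RHS)
C. LHS = e^2 ≈ 7.389, RHS = 2·e ≈ 5.437 → fails here (LHS ≠ RHS)

Answer: B, C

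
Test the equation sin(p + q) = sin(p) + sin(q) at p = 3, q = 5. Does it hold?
Substituting p = 3, q = 5:

LHS = sin(3 + 5) = sin(8) ≈ 0.9894
RHS = sin(3) + sin(5) ≈ -0.8178

LHS ≠ RHS, so the equation does not hold at this point.

Answer: Fails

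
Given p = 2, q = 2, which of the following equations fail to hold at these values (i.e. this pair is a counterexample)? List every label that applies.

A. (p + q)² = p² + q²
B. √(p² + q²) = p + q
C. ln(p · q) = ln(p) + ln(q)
Evaluating each claim at the given values:
A. LHS = 16, RHS = 8 → fails here (LHS ≠ RHS)
B. LHS = 2·√(2) ≈ 2.828, RHS = 4 → fails here (LHS ≠ RHS)
C. LHS = ln(4) ≈ 1.386, RHS = 2·ln(2) ≈ 1.386 → holds here (LHS = RHS)

Answer: A, B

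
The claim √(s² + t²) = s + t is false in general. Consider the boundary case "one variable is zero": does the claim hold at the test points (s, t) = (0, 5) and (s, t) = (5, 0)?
At (0, 5): LHS = 5, RHS = 5 → equal
At (5, 0): LHS = 5, RHS = 5 → equal

So the claim does hold at both of these boundary points, even though it is not an identity.

Answer: Yes, holds at both test points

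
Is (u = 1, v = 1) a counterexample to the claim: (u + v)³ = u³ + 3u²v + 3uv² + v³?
No

Substituting u = 1, v = 1:
LHS = (1 + 1)³ = 8
RHS = 1³ + 3·1²·1 + 3·1·1² + 1³ = 8

The sides agree, so this pair does not disprove the claim.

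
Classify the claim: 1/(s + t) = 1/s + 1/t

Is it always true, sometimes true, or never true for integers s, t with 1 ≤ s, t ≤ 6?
The claim fails for every pair in the range. For instance at (s, t) = (1, 5): LHS = 1/6, RHS = 6/5.

Answer: Never true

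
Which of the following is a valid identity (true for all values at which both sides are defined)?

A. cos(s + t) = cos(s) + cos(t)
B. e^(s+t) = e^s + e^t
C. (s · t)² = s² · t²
A: fails at (5, 8) — LHS = cos(13) ≈ 0.9074, RHS = cos(8) + cos(5) ≈ 0.1382.
B: fails at (1, 5) — LHS = e^6 ≈ 403.4, RHS = e + e^5 ≈ 151.1.
C: holds — e.g. at (3, 4), both sides equal 144.

Answer: C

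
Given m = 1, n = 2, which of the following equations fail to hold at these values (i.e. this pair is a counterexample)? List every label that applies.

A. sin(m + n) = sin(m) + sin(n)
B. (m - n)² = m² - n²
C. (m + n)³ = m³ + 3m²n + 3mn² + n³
A, B

Evaluating each claim at the given values:
A. LHS = sin(3) ≈ 0.1411, RHS = sin(1) + sin(2) ≈ 1.751 → fails here (LHS ≠ RHS)
B. LHS = 1, RHS = -3 → fails here (LHS ≠ RHS)
C. LHS = 27, RHS = 27 → holds here (LHS = RHS)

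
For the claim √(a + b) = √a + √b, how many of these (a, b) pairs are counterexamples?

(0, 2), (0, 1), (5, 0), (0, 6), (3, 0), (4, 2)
Testing each pair:
(0, 2): LHS = √(2) ≈ 1.414, RHS = √(2) ≈ 1.414 → satisfies claim
(0, 1): LHS = 1, RHS = 1 → satisfies claim
(5, 0): LHS = √(5) ≈ 2.236, RHS = √(5) ≈ 2.236 → satisfies claim
(0, 6): LHS = √(6) ≈ 2.449, RHS = √(6) ≈ 2.449 → satisfies claim
(3, 0): LHS = √(3) ≈ 1.732, RHS = √(3) ≈ 1.732 → satisfies claim
(4, 2): LHS = √(6) ≈ 2.449, RHS = √(2) + 2 ≈ 3.414 → counterexample

That makes 1 counterexample.

Answer: 1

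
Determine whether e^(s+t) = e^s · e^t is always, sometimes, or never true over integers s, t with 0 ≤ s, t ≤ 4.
Always true

The identity holds for every pair in the range. For instance at (s, t) = (1, 1): both sides equal e^2 ≈ 7.389.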